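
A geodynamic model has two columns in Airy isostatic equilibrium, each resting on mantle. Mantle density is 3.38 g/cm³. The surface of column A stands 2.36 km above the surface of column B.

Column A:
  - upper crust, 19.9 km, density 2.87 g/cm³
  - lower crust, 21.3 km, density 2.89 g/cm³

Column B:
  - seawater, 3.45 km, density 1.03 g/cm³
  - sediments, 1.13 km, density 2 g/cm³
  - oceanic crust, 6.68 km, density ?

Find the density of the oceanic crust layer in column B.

Take the compensation level at the base of the deeper column (depth z_c below the surface of column A) and equate Σ ρ_i t_i down to z_c; mantle fills any gap and the z_c terms cancel.
Column A: 19.9×2.87 + 21.3×2.89 + (z_c − 41.2)×3.38
Column B: 2.36×0 + 3.45×1.03 + 1.13×2 + 6.68×ρ + (z_c − 2.36 − 11.26)×3.38
The z_c×3.38 term appears on both sides and cancels. Collect the known terms of each column as K = Σ(ρt)_known − 3.38 × (depth of known layers): K_A = 118.67 − 3.38×41.2 = −20.586; K_B = 5.8135 − 3.38×(2.36 + 11.26) = −40.2221.
Balance: K_A = K_B + 6.68×ρ, so ρ = (K_A − K_B)/6.68 = 19.6361/6.68 = 2.94 g/cm³.

2.94 g/cm³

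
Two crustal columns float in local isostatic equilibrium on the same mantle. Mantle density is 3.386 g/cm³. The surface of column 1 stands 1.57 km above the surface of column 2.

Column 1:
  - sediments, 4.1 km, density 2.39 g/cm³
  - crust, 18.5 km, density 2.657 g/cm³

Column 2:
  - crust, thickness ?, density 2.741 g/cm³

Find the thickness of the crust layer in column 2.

Take the compensation level at the base of the deeper column (depth z_c below the surface of column 1) and equate Σ ρ_i t_i down to z_c; mantle fills any gap and the z_c terms cancel.
Column 1: 4.1×2.39 + 18.5×2.657 + (z_c − 22.6)×3.386
Column 2: 1.57×0 + x×2.741 + (z_c − 1.57 − 0 − x)×3.386
The z_c×3.386 term appears on both sides and cancels. Collect the known terms of each column as K = Σ(ρt)_known − 3.386 × (depth of known layers): K_1 = 58.9535 − 3.386×22.6 = −17.5701; K_2 = 0 − 3.386×(1.57 + 0) = −5.31602.
Balance: K_1 = K_2 − x×(3.386 − 2.741), so x = (K_2 − K_1)/(3.386 − 2.741) = 12.2541/0.645 = 19 km.

19 km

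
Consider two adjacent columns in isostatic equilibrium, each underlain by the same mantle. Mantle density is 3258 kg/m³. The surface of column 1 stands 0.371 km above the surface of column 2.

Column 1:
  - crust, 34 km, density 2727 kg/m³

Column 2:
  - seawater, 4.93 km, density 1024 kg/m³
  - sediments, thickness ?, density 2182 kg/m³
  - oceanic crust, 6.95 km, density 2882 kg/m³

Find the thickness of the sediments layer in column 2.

2.99 km

Take the compensation level at the base of the deeper column (depth z_c below the surface of column 1) and equate Σ ρ_i t_i down to z_c; mantle fills any gap and the z_c terms cancel.
Column 1: 34×2727 + (z_c − 34)×3258
Column 2: 0.371×0 + 4.93×1024 + x×2182 + 6.95×2882 + (z_c − 0.371 − 11.88 − x)×3258
The z_c×3258 term appears on both sides and cancels. Collect the known terms of each column as K = Σ(ρt)_known − 3258 × (depth of known layers): K_1 = 92718 − 3258×34 = −18054; K_2 = 25078.22 − 3258×(0.371 + 11.88) = −14835.538.
Balance: K_1 = K_2 − x×(3258 − 2182), so x = (K_2 − K_1)/(3258 − 2182) = 3218.46/1076 = 2.99 km.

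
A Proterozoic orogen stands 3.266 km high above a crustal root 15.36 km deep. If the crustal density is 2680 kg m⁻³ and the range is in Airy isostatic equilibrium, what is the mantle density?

Airy balance: ρ_c h = (ρ_m − ρ_c) r → ρ_m = ρ_c (1 + h/r).
ρ_m = 2680 × (1 + 3.266 km/15.36 km) = 3250 kg m⁻³.

3250 kg m⁻³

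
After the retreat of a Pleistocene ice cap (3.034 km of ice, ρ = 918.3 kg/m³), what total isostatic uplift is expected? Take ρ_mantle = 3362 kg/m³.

Removing the load lets mantle flow back in; uplift u satisfies ρ_ice t = ρ_m u.
u = t ρ_ice/ρ_m = 3.034 km × 918.3/3362 = 0.829 km.

0.829 km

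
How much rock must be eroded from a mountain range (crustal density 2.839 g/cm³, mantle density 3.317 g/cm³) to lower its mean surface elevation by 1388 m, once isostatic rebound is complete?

Net drop Δ = e − u = e − e ρ_c/ρ_m = e (ρ_m − ρ_c)/ρ_m.
e = Δ ρ_m/(ρ_m − ρ_c) = 1388 m × 3.317/0.478 = 9630 m.

9630 m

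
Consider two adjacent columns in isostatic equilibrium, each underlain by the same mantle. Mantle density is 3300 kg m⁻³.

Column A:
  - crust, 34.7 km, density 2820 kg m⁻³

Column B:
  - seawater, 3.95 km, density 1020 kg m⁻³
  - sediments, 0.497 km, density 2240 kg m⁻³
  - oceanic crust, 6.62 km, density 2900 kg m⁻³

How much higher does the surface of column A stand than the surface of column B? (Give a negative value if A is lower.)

For any compensation level in the mantle, the mantle terms cancel and isostasy reduces to e = (Σt_A − Σt_B) − (Σ(ρt)_A − Σ(ρt)_B) / ρ_m.
Σt_A = 34.7 km; Σt_B = 11.067 km; Σ(ρt)_A = 97854; Σ(ρt)_B = 24340.28 (in km·kg m⁻³).
e = (34.7 − 11.067) − (97854 − 24340.28) / 3300 = 1.36 km.

1.36 km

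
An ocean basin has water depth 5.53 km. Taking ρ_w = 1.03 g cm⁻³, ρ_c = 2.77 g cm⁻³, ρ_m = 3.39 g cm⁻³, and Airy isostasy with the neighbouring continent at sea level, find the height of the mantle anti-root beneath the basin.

For local isostatic compensation: replacing crust with seawater at the top is compensated by replacing crust with mantle at the base: d (ρ_c − ρ_w) = a (ρ_m − ρ_c).
a = d (ρ_c − ρ_w)/(ρ_m − ρ_c) = 5.53 km × 1.74/0.62 = 15.5 km.

15.5 km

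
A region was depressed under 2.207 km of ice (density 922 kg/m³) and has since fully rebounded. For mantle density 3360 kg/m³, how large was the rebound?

0.606 km

Removing the load lets mantle flow back in; uplift u satisfies ρ_ice t = ρ_m u.
u = t ρ_ice/ρ_m = 2.207 km × 922/3360 = 0.606 km.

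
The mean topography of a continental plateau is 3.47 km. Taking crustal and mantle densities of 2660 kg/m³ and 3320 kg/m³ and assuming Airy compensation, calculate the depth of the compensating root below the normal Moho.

Equating mass per unit area of the two columns: the weight of the topography is balanced by the buoyancy of the root, ρ_c h = (ρ_m − ρ_c) r.
r = h · ρ_c / (ρ_m − ρ_c) = 3.47 km × 2660 / (3320 − 2660) = 14 km.

14 km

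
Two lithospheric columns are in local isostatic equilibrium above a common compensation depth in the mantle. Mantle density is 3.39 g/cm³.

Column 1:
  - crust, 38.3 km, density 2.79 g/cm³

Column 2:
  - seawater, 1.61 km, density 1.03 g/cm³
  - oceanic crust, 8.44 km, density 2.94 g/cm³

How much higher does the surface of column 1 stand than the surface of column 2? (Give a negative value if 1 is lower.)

For any compensation level in the mantle, the mantle terms cancel and isostasy reduces to e = (Σt_1 − Σt_2) − (Σ(ρt)_1 − Σ(ρt)_2) / ρ_m.
Σt_1 = 38.3 km; Σt_2 = 10.05 km; Σ(ρt)_1 = 106.857; Σ(ρt)_2 = 26.4719 (in km·g/cm³).
e = (38.3 − 10.05) − (106.857 − 26.4719) / 3.39 = 4.54 km.

4.54 km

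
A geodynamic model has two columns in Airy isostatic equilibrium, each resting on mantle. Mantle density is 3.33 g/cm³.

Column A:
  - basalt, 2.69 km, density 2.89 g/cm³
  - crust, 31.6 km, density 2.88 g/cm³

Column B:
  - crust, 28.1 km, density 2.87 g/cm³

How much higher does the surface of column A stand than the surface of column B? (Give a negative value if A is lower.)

For any compensation level in the mantle, the mantle terms cancel and isostasy reduces to e = (Σt_A − Σt_B) − (Σ(ρt)_A − Σ(ρt)_B) / ρ_m.
Σt_A = 34.29 km; Σt_B = 28.1 km; Σ(ρt)_A = 98.7821; Σ(ρt)_B = 80.647 (in km·g/cm³).
e = (34.29 − 28.1) − (98.7821 − 80.647) / 3.33 = 0.744 km.

0.744 km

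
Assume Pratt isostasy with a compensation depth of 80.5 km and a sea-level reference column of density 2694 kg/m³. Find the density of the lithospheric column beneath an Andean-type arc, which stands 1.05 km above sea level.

Pratt balance: ρ_ref D = ρ (D + h).
ρ = ρ_ref D/(D + h) = 2694 × 80.5 km/(80.5 km + 1.05 km) = 2660 kg/m³.

2660 kg/m³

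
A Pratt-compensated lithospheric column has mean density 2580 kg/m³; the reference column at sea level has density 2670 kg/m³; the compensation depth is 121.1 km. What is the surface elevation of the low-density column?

ρ_ref D = ρ (D + h) → h = D (ρ_ref − ρ)/ρ.
h = 121.1 km × (2670 − 2580)/2580 = 4.22 km.

4.22 km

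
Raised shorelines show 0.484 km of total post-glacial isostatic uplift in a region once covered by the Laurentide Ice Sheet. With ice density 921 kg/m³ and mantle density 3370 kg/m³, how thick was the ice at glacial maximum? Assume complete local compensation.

1.77 km

u = t ρ_ice/ρ_m → t = u ρ_m/ρ_ice = 0.484 km × 3370/921 = 1.77 km.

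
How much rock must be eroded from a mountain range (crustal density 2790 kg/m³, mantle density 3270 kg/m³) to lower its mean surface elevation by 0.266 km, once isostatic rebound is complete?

1.81 km

Net drop Δ = e − u = e − e ρ_c/ρ_m = e (ρ_m − ρ_c)/ρ_m.
e = Δ ρ_m/(ρ_m − ρ_c) = 0.266 km × 3270/480 = 1.81 km.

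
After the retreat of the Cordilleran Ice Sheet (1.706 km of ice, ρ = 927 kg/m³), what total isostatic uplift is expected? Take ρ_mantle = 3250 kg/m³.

0.487 km

Removing the load lets mantle flow back in; uplift u satisfies ρ_ice t = ρ_m u.
u = t ρ_ice/ρ_m = 1.706 km × 927/3250 = 0.487 km.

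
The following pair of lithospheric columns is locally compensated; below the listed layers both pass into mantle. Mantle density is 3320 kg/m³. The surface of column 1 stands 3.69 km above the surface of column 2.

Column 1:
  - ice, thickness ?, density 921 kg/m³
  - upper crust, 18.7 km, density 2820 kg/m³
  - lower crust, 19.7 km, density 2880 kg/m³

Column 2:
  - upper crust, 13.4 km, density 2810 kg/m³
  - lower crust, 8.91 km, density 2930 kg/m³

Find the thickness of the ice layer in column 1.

Take the compensation level at the base of the deeper column (depth z_c below the surface of column 1) and equate Σ ρ_i t_i down to z_c; mantle fills any gap and the z_c terms cancel.
Column 1: x×921 + 18.7×2820 + 19.7×2880 + (z_c − 38.4 − x)×3320
Column 2: 3.69×0 + 13.4×2810 + 8.91×2930 + (z_c − 3.69 − 22.31)×3320
The z_c×3320 term appears on both sides and cancels. Collect the known terms of each column as K = Σ(ρt)_known − 3320 × (depth of known layers): K_1 = 109470 − 3320×38.4 = −18018; K_2 = 63760.3 − 3320×(3.69 + 22.31) = −22559.7.
Balance: K_1 − x×(3320 − 921) = K_2, so x = (K_1 − K_2)/(3320 − 921) = 4541.7/2399 = 1.89 km.

1.89 km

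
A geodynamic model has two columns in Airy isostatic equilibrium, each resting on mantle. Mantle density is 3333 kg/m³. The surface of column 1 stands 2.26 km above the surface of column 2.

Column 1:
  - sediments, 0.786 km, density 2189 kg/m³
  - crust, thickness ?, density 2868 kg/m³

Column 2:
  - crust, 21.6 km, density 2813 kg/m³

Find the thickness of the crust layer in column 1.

38.4 km

Take the compensation level at the base of the deeper column (depth z_c below the surface of column 1) and equate Σ ρ_i t_i down to z_c; mantle fills any gap and the z_c terms cancel.
Column 1: 0.786×2189 + x×2868 + (z_c − 0.786 − x)×3333
Column 2: 2.26×0 + 21.6×2813 + (z_c − 2.26 − 21.6)×3333
The z_c×3333 term appears on both sides and cancels. Collect the known terms of each column as K = Σ(ρt)_known − 3333 × (depth of known layers): K_1 = 1720.554 − 3333×0.786 = −899.184; K_2 = 60760.8 − 3333×(2.26 + 21.6) = −18764.58.
Balance: K_1 − x×(3333 − 2868) = K_2, so x = (K_1 − K_2)/(3333 − 2868) = 17865.4/465 = 38.4 km.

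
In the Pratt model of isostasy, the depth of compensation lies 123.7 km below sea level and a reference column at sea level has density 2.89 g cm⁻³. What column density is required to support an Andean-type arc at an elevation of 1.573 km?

2.85 g cm⁻³

Pratt balance: ρ_ref D = ρ (D + h).
ρ = ρ_ref D/(D + h) = 2.89 × 123.7 km/(123.7 km + 1.573 km) = 2.85 g cm⁻³.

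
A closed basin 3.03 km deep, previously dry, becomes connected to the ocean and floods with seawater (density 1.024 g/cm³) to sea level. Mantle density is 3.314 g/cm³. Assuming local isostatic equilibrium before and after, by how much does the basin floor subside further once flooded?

After flooding the water column is d + s deep. Its weight must equal the weight of mantle displaced by the extra subsidence s: (d + s) ρ_w = s ρ_m.
s = d ρ_w / (ρ_m − ρ_w) = 3.03 km × 1.024/(3.314 − 1.024) = 1.35 km.

1.35 km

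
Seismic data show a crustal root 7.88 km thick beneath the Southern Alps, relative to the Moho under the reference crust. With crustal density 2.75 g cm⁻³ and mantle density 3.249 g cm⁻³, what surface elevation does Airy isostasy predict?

1.43 km

Balancing pressure at the compensation depth: ρ_c h = (ρ_m − ρ_c) r.
h = r (ρ_m − ρ_c) / ρ_c = 7.88 km × (3.249 − 2.75) / 2.75 = 1.43 km.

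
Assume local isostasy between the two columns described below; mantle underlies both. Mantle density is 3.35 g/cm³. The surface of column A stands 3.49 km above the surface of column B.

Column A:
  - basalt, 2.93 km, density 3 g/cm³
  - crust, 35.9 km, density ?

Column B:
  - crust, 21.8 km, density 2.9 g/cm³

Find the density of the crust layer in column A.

Take the compensation level at the base of the deeper column (depth z_c below the surface of column A) and equate Σ ρ_i t_i down to z_c; mantle fills any gap and the z_c terms cancel.
Column A: 2.93×3 + 35.9×ρ + (z_c − 38.83)×3.35
Column B: 3.49×0 + 21.8×2.9 + (z_c − 3.49 − 21.8)×3.35
The z_c×3.35 term appears on both sides and cancels. Collect the known terms of each column as K = Σ(ρt)_known − 3.35 × (depth of known layers): K_A = 8.79 − 3.35×38.83 = −121.2905; K_B = 63.22 − 3.35×(3.49 + 21.8) = −21.5015.
Balance: K_A + 35.9×ρ = K_B, so ρ = (K_B − K_A)/35.9 = 99.789/35.9 = 2.78 g/cm³.

2.78 g/cm³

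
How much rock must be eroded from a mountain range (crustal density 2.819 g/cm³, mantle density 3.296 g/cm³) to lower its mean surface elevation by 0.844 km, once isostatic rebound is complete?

5.83 km

Net drop Δ = e − u = e − e ρ_c/ρ_m = e (ρ_m − ρ_c)/ρ_m.
e = Δ ρ_m/(ρ_m − ρ_c) = 0.844 km × 3.296/0.477 = 5.83 km.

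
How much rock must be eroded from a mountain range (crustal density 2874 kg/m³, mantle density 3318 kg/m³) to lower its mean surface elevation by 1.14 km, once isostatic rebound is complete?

8.52 km

Net drop Δ = e − u = e − e ρ_c/ρ_m = e (ρ_m − ρ_c)/ρ_m.
e = Δ ρ_m/(ρ_m − ρ_c) = 1.14 km × 3318/444 = 8.52 km.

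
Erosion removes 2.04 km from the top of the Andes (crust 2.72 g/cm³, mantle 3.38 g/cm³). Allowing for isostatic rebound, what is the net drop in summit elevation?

0.398 km

Rebound u = e ρ_c/ρ_m = 2.04 km × 2.72/3.38 = 1.642 km.
Net surface drop = e − u = 2.04 km − 1.642 km = e (ρ_m − ρ_c)/ρ_m = 0.398 km.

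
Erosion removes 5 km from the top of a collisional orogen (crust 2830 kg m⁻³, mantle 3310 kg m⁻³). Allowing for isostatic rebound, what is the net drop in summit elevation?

Rebound u = e ρ_c/ρ_m = 5 km × 2830/3310 = 4.275 km.
Net surface drop = e − u = 5 km − 4.275 km = e (ρ_m − ρ_c)/ρ_m = 0.725 km.

0.725 km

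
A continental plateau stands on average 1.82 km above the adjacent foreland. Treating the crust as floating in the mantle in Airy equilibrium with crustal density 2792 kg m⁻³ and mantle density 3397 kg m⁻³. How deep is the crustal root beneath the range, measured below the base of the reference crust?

By Archimedes' principle applied to the lithosphere: the weight of the topography is balanced by the buoyancy of the root, ρ_c h = (ρ_m − ρ_c) r.
r = h · ρ_c / (ρ_m − ρ_c) = 1.82 km × 2792 / (3397 − 2792) = 8.4 km.

8.4 km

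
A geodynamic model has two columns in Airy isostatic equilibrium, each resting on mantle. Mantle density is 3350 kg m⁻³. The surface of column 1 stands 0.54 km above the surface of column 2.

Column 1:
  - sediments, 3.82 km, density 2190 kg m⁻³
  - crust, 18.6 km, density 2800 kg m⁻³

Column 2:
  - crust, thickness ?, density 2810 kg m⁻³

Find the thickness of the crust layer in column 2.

23.8 km

Take the compensation level at the base of the deeper column (depth z_c below the surface of column 1) and equate Σ ρ_i t_i down to z_c; mantle fills any gap and the z_c terms cancel.
Column 1: 3.82×2190 + 18.6×2800 + (z_c − 22.42)×3350
Column 2: 0.54×0 + x×2810 + (z_c − 0.54 − 0 − x)×3350
The z_c×3350 term appears on both sides and cancels. Collect the known terms of each column as K = Σ(ρt)_known − 3350 × (depth of known layers): K_1 = 60445.8 − 3350×22.42 = −14661.2; K_2 = 0 − 3350×(0.54 + 0) = −1809.
Balance: K_1 = K_2 − x×(3350 − 2810), so x = (K_2 − K_1)/(3350 − 2810) = 12852.2/540 = 23.8 km.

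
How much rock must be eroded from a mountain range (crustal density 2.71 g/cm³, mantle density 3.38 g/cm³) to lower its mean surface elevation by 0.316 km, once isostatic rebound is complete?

1.59 km

Net drop Δ = e − u = e − e ρ_c/ρ_m = e (ρ_m − ρ_c)/ρ_m.
e = Δ ρ_m/(ρ_m − ρ_c) = 0.316 km × 3.38/0.67 = 1.59 km.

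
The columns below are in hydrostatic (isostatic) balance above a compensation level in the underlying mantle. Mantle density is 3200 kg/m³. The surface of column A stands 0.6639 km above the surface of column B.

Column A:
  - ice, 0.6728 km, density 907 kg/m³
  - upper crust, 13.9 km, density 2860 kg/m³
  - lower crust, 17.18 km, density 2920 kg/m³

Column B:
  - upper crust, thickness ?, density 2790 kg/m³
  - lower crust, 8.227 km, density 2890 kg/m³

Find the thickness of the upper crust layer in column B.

Take the compensation level at the base of the deeper column (depth z_c below the surface of column A) and equate Σ ρ_i t_i down to z_c; mantle fills any gap and the z_c terms cancel.
Column A: 0.6728×907 + 13.9×2860 + 17.18×2920 + (z_c − 31.7528)×3200
Column B: 0.6639×0 + x×2790 + 8.227×2890 + (z_c − 0.6639 − 8.227 − x)×3200
The z_c×3200 term appears on both sides and cancels. Collect the known terms of each column as K = Σ(ρt)_known − 3200 × (depth of known layers): K_A = 90529.8296 − 3200×31.7528 = −11079.1304; K_B = 23776.03 − 3200×(0.6639 + 8.227) = −4674.85.
Balance: K_A = K_B − x×(3200 − 2790), so x = (K_B − K_A)/(3200 − 2790) = 6404.28/410 = 15.6 km.

15.6 km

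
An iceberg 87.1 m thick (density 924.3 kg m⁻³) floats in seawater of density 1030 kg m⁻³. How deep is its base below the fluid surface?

78.2 m

Draft d = t ρ_obj/ρ_fluid = 87.1 m × 924.3/1030 = 78.2 m.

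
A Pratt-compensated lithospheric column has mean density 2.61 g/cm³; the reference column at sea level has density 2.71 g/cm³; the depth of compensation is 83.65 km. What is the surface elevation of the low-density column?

3.2 km

ρ_ref D = ρ (D + h) → h = D (ρ_ref − ρ)/ρ.
h = 83.65 km × (2.71 − 2.61)/2.61 = 3.2 km.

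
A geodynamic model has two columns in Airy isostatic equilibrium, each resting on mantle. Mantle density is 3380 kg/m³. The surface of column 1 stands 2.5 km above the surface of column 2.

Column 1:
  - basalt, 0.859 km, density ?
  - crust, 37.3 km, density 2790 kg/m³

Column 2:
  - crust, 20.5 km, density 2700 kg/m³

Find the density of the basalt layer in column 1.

Take the compensation level at the base of the deeper column (depth z_c below the surface of column 1) and equate Σ ρ_i t_i down to z_c; mantle fills any gap and the z_c terms cancel.
Column 1: 0.859×ρ + 37.3×2790 + (z_c − 38.159)×3380
Column 2: 2.5×0 + 20.5×2700 + (z_c − 2.5 − 20.5)×3380
The z_c×3380 term appears on both sides and cancels. Collect the known terms of each column as K = Σ(ρt)_known − 3380 × (depth of known layers): K_1 = 104067 − 3380×38.159 = −24910.42; K_2 = 55350 − 3380×(2.5 + 20.5) = −22390.
Balance: K_1 + 0.859×ρ = K_2, so ρ = (K_2 − K_1)/0.859 = 2520.42/0.859 = 2930 kg/m³.

2930 kg/m³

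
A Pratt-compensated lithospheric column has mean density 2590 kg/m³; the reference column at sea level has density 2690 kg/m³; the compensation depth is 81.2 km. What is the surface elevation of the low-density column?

3.14 km

ρ_ref D = ρ (D + h) → h = D (ρ_ref − ρ)/ρ.
h = 81.2 km × (2690 − 2590)/2590 = 3.14 km.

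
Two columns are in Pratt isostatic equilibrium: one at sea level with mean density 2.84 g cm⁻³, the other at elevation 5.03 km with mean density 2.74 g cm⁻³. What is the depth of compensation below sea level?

ρ_ref D = ρ (D + h) → D (ρ_ref − ρ) = ρ h.
D = ρ h/(ρ_ref − ρ) = 2.74 × 5.03 km/(2.84 − 2.74) = 138 km.

138 km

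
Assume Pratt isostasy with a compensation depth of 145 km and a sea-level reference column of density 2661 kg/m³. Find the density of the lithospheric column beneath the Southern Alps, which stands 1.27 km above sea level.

2640 kg/m³

Pratt balance: ρ_ref D = ρ (D + h).
ρ = ρ_ref D/(D + h) = 2661 × 145 km/(145 km + 1.27 km) = 2640 kg/m³.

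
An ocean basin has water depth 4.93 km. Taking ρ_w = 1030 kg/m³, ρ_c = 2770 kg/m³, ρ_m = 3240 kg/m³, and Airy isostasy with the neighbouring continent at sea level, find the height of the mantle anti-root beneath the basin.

18.3 km

In Airy isostatic equilibrium: replacing crust with seawater at the top is compensated by replacing crust with mantle at the base: d (ρ_c − ρ_w) = a (ρ_m − ρ_c).
a = d (ρ_c − ρ_w)/(ρ_m − ρ_c) = 4.93 km × 1740/470 = 18.3 km.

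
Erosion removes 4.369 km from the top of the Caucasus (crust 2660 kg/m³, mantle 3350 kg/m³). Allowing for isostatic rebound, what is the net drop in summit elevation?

Rebound u = e ρ_c/ρ_m = 4.369 km × 2660/3350 = 3.469 km.
Net surface drop = e − u = 4.369 km − 3.469 km = e (ρ_m − ρ_c)/ρ_m = 0.9 km.

0.9 km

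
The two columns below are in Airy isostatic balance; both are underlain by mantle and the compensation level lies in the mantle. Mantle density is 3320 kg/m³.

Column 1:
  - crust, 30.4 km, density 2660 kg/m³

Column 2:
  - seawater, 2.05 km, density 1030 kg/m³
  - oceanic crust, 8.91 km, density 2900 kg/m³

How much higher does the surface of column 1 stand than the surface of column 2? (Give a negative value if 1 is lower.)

3.5 km

For any compensation level in the mantle, the mantle terms cancel and isostasy reduces to e = (Σt_1 − Σt_2) − (Σ(ρt)_1 − Σ(ρt)_2) / ρ_m.
Σt_1 = 30.4 km; Σt_2 = 10.96 km; Σ(ρt)_1 = 80864; Σ(ρt)_2 = 27950.5 (in km·kg/m³).
e = (30.4 − 10.96) − (80864 − 27950.5) / 3320 = 3.5 km.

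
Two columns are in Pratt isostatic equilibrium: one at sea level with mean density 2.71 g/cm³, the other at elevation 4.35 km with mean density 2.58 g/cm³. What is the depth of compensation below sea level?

86.3 km

ρ_ref D = ρ (D + h) → D (ρ_ref − ρ) = ρ h.
D = ρ h/(ρ_ref − ρ) = 2.58 × 4.35 km/(2.71 − 2.58) = 86.3 km.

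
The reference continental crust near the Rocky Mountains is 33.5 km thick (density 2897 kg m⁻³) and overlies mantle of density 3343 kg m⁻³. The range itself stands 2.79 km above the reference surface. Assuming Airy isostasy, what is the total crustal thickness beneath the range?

Root depth r = h ρ_c / (ρ_m − ρ_c) = 2.79 km × 2897 / 446 = 18.12 km.
Total thickness = T + h + r = 33.5 km + 2.79 km + 18.12 km = 54.4 km.

54.4 km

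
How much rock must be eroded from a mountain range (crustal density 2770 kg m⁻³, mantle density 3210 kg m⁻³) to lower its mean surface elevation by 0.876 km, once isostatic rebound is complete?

6.39 km

Net drop Δ = e − u = e − e ρ_c/ρ_m = e (ρ_m − ρ_c)/ρ_m.
e = Δ ρ_m/(ρ_m − ρ_c) = 0.876 km × 3210/440 = 6.39 km.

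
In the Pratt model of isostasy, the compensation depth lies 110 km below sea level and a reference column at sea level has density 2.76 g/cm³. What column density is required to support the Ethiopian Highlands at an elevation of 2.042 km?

Pratt balance: ρ_ref D = ρ (D + h).
ρ = ρ_ref D/(D + h) = 2.76 × 110 km/(110 km + 2.042 km) = 2.71 g/cm³.

2.71 g/cm³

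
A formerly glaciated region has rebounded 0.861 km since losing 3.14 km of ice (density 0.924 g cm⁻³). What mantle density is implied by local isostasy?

ρ_m = ρ_ice t / u = 0.924 × 3.14 km/0.861 km = 3.37 g cm⁻³.

3.37 g cm⁻³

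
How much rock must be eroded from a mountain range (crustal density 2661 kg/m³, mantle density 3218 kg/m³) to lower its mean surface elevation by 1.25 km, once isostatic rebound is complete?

7.22 km

Net drop Δ = e − u = e − e ρ_c/ρ_m = e (ρ_m − ρ_c)/ρ_m.
e = Δ ρ_m/(ρ_m − ρ_c) = 1.25 km × 3218/557 = 7.22 km.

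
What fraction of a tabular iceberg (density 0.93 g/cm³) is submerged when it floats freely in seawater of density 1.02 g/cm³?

Submerged fraction = ρ_obj/ρ_fluid = 0.93/1.02 = 0.912.

0.912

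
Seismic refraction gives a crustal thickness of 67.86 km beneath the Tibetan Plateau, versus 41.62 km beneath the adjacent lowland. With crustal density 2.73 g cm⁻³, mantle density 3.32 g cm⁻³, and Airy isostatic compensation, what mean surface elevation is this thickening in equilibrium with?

Excess crust Δ = 67.86 km − 41.62 km = 26.24 km, split between elevation h and root r with h + r = Δ.
Airy balance ρ_c h = (ρ_m − ρ_c) r gives r = h ρ_c/(ρ_m − ρ_c), so h (1 + ρ_c/(ρ_m − ρ_c)) = Δ, i.e. h = Δ (ρ_m − ρ_c)/ρ_m.
h = 26.24 km × 0.59/3.32 = 4.66 km.

4.66 km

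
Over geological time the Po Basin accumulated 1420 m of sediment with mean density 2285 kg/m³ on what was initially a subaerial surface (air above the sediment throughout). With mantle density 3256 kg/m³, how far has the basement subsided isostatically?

Subaerial load: s = t ρ_sed / ρ_m = 1420 m × 2285/3256 = 997 m.

997 m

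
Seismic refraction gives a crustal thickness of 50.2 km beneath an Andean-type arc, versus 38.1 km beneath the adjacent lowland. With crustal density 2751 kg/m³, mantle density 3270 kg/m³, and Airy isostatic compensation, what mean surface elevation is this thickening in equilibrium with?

Excess crust Δ = 50.2 km − 38.1 km = 12.1 km, split between elevation h and root r with h + r = Δ.
Airy balance ρ_c h = (ρ_m − ρ_c) r gives r = h ρ_c/(ρ_m − ρ_c), so h (1 + ρ_c/(ρ_m − ρ_c)) = Δ, i.e. h = Δ (ρ_m − ρ_c)/ρ_m.
h = 12.1 km × 519/3270 = 1.92 km.

1.92 km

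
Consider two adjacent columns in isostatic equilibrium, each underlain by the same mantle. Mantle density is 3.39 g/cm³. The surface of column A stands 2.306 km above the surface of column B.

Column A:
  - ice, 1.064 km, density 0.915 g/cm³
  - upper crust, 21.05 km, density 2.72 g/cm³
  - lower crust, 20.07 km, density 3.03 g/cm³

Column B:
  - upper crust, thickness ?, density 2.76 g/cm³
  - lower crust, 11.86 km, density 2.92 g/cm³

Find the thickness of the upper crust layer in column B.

Take the compensation level at the base of the deeper column (depth z_c below the surface of column A) and equate Σ ρ_i t_i down to z_c; mantle fills any gap and the z_c terms cancel.
Column A: 1.064×0.915 + 21.05×2.72 + 20.07×3.03 + (z_c − 42.184)×3.39
Column B: 2.306×0 + x×2.76 + 11.86×2.92 + (z_c − 2.306 − 11.86 − x)×3.39
The z_c×3.39 term appears on both sides and cancels. Collect the known terms of each column as K = Σ(ρt)_known − 3.39 × (depth of known layers): K_A = 119.04166 − 3.39×42.184 = −23.9621; K_B = 34.6312 − 3.39×(2.306 + 11.86) = −13.39154.
Balance: K_A = K_B − x×(3.39 − 2.76), so x = (K_B − K_A)/(3.39 − 2.76) = 10.5706/0.63 = 16.8 km.

16.8 km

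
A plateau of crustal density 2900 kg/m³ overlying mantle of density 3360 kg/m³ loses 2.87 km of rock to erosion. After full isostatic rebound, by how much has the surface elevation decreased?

Rebound u = e ρ_c/ρ_m = 2.87 km × 2900/3360 = 2.477 km.
Net surface drop = e − u = 2.87 km − 2.477 km = e (ρ_m − ρ_c)/ρ_m = 0.393 km.

0.393 km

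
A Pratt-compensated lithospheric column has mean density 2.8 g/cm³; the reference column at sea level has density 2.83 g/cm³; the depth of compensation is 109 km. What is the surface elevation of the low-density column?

ρ_ref D = ρ (D + h) → h = D (ρ_ref − ρ)/ρ.
h = 109 km × (2.83 − 2.8)/2.8 = 1.17 km.

1.17 km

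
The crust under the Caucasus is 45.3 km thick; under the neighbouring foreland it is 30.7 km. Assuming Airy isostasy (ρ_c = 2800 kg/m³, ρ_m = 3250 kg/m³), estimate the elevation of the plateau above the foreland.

2.02 km

Excess crust Δ = 45.3 km − 30.7 km = 14.6 km, split between elevation h and root r with h + r = Δ.
Airy balance ρ_c h = (ρ_m − ρ_c) r gives r = h ρ_c/(ρ_m − ρ_c), so h (1 + ρ_c/(ρ_m − ρ_c)) = Δ, i.e. h = Δ (ρ_m − ρ_c)/ρ_m.
h = 14.6 km × 450/3250 = 2.02 km.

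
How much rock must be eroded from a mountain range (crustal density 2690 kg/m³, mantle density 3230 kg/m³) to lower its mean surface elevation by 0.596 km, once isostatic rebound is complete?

3.56 km

Net drop Δ = e − u = e − e ρ_c/ρ_m = e (ρ_m − ρ_c)/ρ_m.
e = Δ ρ_m/(ρ_m − ρ_c) = 0.596 km × 3230/540 = 3.56 km.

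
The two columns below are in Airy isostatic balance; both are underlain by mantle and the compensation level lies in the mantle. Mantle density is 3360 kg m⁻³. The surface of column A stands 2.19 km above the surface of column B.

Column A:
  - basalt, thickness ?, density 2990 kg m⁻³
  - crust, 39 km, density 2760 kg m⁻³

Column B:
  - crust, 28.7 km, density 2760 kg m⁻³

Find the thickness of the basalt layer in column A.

Take the compensation level at the base of the deeper column (depth z_c below the surface of column A) and equate Σ ρ_i t_i down to z_c; mantle fills any gap and the z_c terms cancel.
Column A: x×2990 + 39×2760 + (z_c − 39 − x)×3360
Column B: 2.19×0 + 28.7×2760 + (z_c − 2.19 − 28.7)×3360
The z_c×3360 term appears on both sides and cancels. Collect the known terms of each column as K = Σ(ρt)_known − 3360 × (depth of known layers): K_A = 107640 − 3360×39 = −23400; K_B = 79212 − 3360×(2.19 + 28.7) = −24578.4.
Balance: K_A − x×(3360 − 2990) = K_B, so x = (K_A − K_B)/(3360 − 2990) = 1178.4/370 = 3.18 km.

3.18 km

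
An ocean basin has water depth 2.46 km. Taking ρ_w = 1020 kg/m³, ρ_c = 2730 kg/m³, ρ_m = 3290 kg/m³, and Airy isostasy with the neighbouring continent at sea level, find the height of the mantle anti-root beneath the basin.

7.51 km

Equating mass per unit area of the two columns: replacing crust with seawater at the top is compensated by replacing crust with mantle at the base: d (ρ_c − ρ_w) = a (ρ_m − ρ_c).
a = d (ρ_c − ρ_w)/(ρ_m − ρ_c) = 2.46 km × 1710/560 = 7.51 km.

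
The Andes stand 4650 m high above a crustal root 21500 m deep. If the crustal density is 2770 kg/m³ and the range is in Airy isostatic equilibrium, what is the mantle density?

3370 kg/m³

Airy balance: ρ_c h = (ρ_m − ρ_c) r → ρ_m = ρ_c (1 + h/r).
ρ_m = 2770 × (1 + 4650 m/21500 m) = 3370 kg/m³.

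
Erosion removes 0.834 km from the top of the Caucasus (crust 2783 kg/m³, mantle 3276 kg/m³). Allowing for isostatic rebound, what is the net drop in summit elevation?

0.126 km

Rebound u = e ρ_c/ρ_m = 0.834 km × 2783/3276 = 0.7085 km.
Net surface drop = e − u = 0.834 km − 0.7085 km = e (ρ_m − ρ_c)/ρ_m = 0.126 km.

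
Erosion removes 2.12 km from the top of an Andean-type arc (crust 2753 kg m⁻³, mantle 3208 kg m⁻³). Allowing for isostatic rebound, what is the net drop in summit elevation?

Rebound u = e ρ_c/ρ_m = 2.12 km × 2753/3208 = 1.819 km.
Net surface drop = e − u = 2.12 km − 1.819 km = e (ρ_m − ρ_c)/ρ_m = 0.301 km.

0.301 km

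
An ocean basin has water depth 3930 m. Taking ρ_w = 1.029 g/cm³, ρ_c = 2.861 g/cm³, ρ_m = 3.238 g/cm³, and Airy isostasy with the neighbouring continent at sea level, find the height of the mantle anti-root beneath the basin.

Balancing pressure at the compensation depth: replacing crust with seawater at the top is compensated by replacing crust with mantle at the base: d (ρ_c − ρ_w) = a (ρ_m − ρ_c).
a = d (ρ_c − ρ_w)/(ρ_m − ρ_c) = 3930 m × 1.832/0.377 = 19100 m.

19100 m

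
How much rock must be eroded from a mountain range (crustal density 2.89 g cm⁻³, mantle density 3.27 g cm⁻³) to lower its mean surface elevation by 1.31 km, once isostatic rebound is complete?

Net drop Δ = e − u = e − e ρ_c/ρ_m = e (ρ_m − ρ_c)/ρ_m.
e = Δ ρ_m/(ρ_m − ρ_c) = 1.31 km × 3.27/0.38 = 11.3 km.

11.3 km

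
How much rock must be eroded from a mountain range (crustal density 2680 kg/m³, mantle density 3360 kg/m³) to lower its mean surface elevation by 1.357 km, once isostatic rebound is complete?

Net drop Δ = e − u = e − e ρ_c/ρ_m = e (ρ_m − ρ_c)/ρ_m.
e = Δ ρ_m/(ρ_m − ρ_c) = 1.357 km × 3360/680 = 6.71 km.

6.71 km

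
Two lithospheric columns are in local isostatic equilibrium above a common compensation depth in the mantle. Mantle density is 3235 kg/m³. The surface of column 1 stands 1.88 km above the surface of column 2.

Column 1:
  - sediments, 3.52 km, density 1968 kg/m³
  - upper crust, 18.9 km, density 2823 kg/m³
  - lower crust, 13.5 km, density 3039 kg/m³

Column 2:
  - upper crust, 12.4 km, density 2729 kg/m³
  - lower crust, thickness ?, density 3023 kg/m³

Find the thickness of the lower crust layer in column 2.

Take the compensation level at the base of the deeper column (depth z_c below the surface of column 1) and equate Σ ρ_i t_i down to z_c; mantle fills any gap and the z_c terms cancel.
Column 1: 3.52×1968 + 18.9×2823 + 13.5×3039 + (z_c − 35.92)×3235
Column 2: 1.88×0 + 12.4×2729 + x×3023 + (z_c − 1.88 − 12.4 − x)×3235
The z_c×3235 term appears on both sides and cancels. Collect the known terms of each column as K = Σ(ρt)_known − 3235 × (depth of known layers): K_1 = 101308.56 − 3235×35.92 = −14892.64; K_2 = 33839.6 − 3235×(1.88 + 12.4) = −12356.2.
Balance: K_1 = K_2 − x×(3235 − 3023), so x = (K_2 − K_1)/(3235 − 3023) = 2536.44/212 = 12 km.

12 km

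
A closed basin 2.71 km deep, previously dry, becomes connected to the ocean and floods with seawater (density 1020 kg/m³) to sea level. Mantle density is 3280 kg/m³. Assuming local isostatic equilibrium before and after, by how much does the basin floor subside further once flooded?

1.22 km

After flooding the water column is d + s deep. Its weight must equal the weight of mantle displaced by the extra subsidence s: (d + s) ρ_w = s ρ_m.
s = d ρ_w / (ρ_m − ρ_w) = 2.71 km × 1020/(3280 − 1020) = 1.22 km.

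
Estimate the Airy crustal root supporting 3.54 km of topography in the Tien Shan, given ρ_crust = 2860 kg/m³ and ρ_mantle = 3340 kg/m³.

Equating mass per unit area of the two columns: the weight of the topography is balanced by the buoyancy of the root, ρ_c h = (ρ_m − ρ_c) r.
r = h · ρ_c / (ρ_m − ρ_c) = 3.54 km × 2860 / (3340 − 2860) = 21.1 km.

21.1 km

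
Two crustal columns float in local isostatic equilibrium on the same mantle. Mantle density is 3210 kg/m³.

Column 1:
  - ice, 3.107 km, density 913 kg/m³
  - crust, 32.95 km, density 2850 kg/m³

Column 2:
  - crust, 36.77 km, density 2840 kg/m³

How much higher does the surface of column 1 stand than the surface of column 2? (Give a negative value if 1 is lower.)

For any compensation level in the mantle, the mantle terms cancel and isostasy reduces to e = (Σt_1 − Σt_2) − (Σ(ρt)_1 − Σ(ρt)_2) / ρ_m.
Σt_1 = 36.057 km; Σt_2 = 36.77 km; Σ(ρt)_1 = 96744.191; Σ(ρt)_2 = 104426.8 (in km·kg/m³).
e = (36.057 − 36.77) − (96744.191 − 104426.8) / 3210 = 1.68 km.

1.68 km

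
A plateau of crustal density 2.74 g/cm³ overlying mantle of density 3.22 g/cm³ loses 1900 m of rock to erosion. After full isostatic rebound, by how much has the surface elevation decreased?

283 m

Rebound u = e ρ_c/ρ_m = 1900 m × 2.74/3.22 = 1617 m.
Net surface drop = e − u = 1900 m − 1617 m = e (ρ_m − ρ_c)/ρ_m = 283 m.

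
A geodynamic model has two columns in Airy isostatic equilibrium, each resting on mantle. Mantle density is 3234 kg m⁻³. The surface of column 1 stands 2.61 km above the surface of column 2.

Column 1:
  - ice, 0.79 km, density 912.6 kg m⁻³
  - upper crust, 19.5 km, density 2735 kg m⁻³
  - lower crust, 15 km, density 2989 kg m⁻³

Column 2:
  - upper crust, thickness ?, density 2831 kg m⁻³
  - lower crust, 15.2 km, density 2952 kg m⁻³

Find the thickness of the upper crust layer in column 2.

6.23 km

Take the compensation level at the base of the deeper column (depth z_c below the surface of column 1) and equate Σ ρ_i t_i down to z_c; mantle fills any gap and the z_c terms cancel.
Column 1: 0.79×912.6 + 19.5×2735 + 15×2989 + (z_c − 35.29)×3234
Column 2: 2.61×0 + x×2831 + 15.2×2952 + (z_c − 2.61 − 15.2 − x)×3234
The z_c×3234 term appears on both sides and cancels. Collect the known terms of each column as K = Σ(ρt)_known − 3234 × (depth of known layers): K_1 = 98888.454 − 3234×35.29 = −15239.406; K_2 = 44870.4 − 3234×(2.61 + 15.2) = −12727.14.
Balance: K_1 = K_2 − x×(3234 − 2831), so x = (K_2 − K_1)/(3234 − 2831) = 2512.27/403 = 6.23 km.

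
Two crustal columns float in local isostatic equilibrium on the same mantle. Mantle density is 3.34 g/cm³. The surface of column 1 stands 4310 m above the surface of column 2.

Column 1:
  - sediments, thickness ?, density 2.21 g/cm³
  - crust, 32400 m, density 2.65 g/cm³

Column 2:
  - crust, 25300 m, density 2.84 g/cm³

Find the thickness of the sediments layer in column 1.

Take the compensation level at the base of the deeper column (depth z_c below the surface of column 1) and equate Σ ρ_i t_i down to z_c; mantle fills any gap and the z_c terms cancel.
Column 1: x×2.21 + 32400×2.65 + (z_c − 32400 − x)×3.34
Column 2: 4310×0 + 25300×2.84 + (z_c − 4310 − 25300)×3.34
The z_c×3.34 term appears on both sides and cancels. Collect the known terms of each column as K = Σ(ρt)_known − 3.34 × (depth of known layers): K_1 = 85860 − 3.34×32400 = −22356; K_2 = 71852 − 3.34×(4310 + 25300) = −27045.4.
Balance: K_1 − x×(3.34 − 2.21) = K_2, so x = (K_1 − K_2)/(3.34 − 2.21) = 4689.4/1.13 = 4150 m.

4150 m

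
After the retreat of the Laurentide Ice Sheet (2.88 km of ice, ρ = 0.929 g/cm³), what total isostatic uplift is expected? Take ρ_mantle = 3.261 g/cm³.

0.82 km

Removing the load lets mantle flow back in; uplift u satisfies ρ_ice t = ρ_m u.
u = t ρ_ice/ρ_m = 2.88 km × 0.929/3.261 = 0.82 km.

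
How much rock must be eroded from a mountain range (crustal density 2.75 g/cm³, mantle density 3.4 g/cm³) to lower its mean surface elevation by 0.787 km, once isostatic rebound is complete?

Net drop Δ = e − u = e − e ρ_c/ρ_m = e (ρ_m − ρ_c)/ρ_m.
e = Δ ρ_m/(ρ_m − ρ_c) = 0.787 km × 3.4/0.65 = 4.12 km.

4.12 km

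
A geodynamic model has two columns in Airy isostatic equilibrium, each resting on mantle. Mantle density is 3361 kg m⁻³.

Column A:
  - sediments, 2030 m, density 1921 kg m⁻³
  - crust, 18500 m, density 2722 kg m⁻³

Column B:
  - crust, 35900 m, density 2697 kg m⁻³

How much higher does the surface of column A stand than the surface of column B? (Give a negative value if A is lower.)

−2710 m

For any compensation level in the mantle, the mantle terms cancel and isostasy reduces to e = (Σt_A − Σt_B) − (Σ(ρt)_A − Σ(ρt)_B) / ρ_m.
Σt_A = 20530 m; Σt_B = 35900 m; Σ(ρt)_A = 54256630; Σ(ρt)_B = 96822300 (in m·kg m⁻³).
e = (20530 − 35900) − (54256630 − 96822300) / 3361 = −2710 m.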